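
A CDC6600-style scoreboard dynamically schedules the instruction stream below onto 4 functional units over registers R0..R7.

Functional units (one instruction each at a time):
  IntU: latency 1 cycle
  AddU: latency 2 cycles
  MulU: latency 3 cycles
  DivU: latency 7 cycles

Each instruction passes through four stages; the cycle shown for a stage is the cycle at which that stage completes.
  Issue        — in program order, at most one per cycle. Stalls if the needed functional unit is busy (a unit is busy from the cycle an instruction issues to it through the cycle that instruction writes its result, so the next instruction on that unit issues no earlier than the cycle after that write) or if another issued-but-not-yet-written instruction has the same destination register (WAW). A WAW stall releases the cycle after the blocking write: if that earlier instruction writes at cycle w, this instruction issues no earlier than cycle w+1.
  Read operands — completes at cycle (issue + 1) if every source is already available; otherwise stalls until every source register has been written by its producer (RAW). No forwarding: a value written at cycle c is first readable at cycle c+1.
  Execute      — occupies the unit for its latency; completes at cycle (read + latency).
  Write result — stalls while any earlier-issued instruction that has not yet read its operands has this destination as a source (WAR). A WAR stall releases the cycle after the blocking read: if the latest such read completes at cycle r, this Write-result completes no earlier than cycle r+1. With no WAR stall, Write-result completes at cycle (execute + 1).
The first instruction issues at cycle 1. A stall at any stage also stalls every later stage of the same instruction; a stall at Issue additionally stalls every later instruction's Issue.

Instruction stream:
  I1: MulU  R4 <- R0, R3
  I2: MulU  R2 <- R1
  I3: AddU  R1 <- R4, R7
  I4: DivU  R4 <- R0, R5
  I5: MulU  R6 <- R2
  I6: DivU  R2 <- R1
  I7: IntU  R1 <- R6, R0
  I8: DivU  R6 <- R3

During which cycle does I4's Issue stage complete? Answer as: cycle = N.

[1] issue I1 (MulU)
[2] I1 read-ops
[5] I1 finished on MulU
[6] I1→R4
[7] issue I2 (MulU)
[8] I2 read-ops, issue I3 (AddU)
[9] I3 read-ops, issue I4 (DivU)
[10] I4 read-ops
[11] I2 finished on MulU, I3 finished on AddU
[12] I2→R2, I3→R1
[13] issue I5 (MulU)
[14] I5 read-ops
[17] I4 finished on DivU, I5 finished on MulU
[18] I4→R4, I5→R6
[19] issue I6 (DivU)
[20] I6 read-ops, issue I7 (IntU)
[21] I7 read-ops
[22] I7 finished on IntU
[23] I7→R1
[27] I6 finished on DivU
[28] I6→R2
[29] issue I8 (DivU)
[30] I8 read-ops
[37] I8 finished on DivU
[38] I8→R6

cycle = 9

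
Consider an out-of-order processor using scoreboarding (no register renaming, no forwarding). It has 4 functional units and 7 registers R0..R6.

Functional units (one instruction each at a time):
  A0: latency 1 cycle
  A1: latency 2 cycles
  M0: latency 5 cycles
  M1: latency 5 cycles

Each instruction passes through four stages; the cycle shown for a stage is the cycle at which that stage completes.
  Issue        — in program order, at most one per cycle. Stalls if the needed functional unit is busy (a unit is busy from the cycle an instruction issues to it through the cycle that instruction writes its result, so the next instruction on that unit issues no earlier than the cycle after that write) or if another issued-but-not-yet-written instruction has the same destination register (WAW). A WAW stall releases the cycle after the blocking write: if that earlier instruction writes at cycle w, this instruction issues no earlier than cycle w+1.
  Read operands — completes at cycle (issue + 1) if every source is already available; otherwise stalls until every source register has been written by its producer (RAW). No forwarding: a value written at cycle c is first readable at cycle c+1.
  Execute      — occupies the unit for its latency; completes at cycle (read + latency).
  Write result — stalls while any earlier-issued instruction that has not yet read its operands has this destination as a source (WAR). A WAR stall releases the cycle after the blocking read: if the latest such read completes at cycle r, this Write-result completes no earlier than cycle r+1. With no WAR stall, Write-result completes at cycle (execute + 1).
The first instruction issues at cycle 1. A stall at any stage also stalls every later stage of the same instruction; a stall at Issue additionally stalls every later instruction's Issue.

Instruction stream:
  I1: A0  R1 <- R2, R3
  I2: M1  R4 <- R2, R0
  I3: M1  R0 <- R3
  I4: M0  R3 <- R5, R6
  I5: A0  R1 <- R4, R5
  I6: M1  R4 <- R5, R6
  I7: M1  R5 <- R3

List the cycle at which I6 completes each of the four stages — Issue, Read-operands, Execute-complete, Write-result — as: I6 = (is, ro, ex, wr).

I6 = (18, 19, 24, 25)

  I1 | 1 | 2 | 3 | 4
  I2 | 2 | 3 | 8 | 9
  I3 | 10 | 11 | 16 | 17   struct: M1 busy until I2 writes@9
  I4 | 11 | 12 | 17 | 18
  I5 | 12 | 13 | 14 | 15
  I6 | 18 | 19 | 24 | 25   struct: M1 busy until I3 writes@17
  I7 | 26 | 27 | 32 | 33   struct: M1 busy until I6 writes@25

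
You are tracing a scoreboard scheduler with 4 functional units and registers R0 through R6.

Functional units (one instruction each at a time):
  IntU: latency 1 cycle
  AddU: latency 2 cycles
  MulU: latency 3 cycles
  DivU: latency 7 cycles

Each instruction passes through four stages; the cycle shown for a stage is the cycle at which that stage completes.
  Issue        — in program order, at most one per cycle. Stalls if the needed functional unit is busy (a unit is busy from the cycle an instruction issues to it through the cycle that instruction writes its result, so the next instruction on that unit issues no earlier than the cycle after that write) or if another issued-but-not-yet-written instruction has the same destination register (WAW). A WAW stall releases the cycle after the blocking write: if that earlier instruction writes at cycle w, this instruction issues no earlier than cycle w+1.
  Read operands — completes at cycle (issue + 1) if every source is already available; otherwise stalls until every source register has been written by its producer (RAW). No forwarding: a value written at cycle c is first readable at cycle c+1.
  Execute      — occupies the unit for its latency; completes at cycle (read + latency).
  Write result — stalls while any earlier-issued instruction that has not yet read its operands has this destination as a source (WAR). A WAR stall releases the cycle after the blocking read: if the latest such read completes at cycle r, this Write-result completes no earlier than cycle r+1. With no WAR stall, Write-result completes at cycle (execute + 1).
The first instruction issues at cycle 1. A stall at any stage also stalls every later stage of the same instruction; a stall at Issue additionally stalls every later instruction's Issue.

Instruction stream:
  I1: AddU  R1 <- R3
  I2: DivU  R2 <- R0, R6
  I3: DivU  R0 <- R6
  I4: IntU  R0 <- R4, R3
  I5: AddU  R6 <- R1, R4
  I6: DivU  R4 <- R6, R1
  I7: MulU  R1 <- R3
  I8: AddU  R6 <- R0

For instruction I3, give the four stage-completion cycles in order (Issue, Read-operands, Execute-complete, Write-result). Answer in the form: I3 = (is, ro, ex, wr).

I3 = (12, 13, 20, 21)

1) issue 1, read 2, done 4, write 5
2) issue 2, read 3, done 10, write 11
3) issue 12, read 13, done 20, write 21  <struct: DivU busy until I2 writes@11>
4) issue 22, read 23, done 24, write 25  <WAW R0: wait I3 write@21>
5) issue 23, read 24, done 26, write 27
6) issue 24, read 28, done 35, write 36  <RAW R6: wait I5 write@27>
7) issue 25, read 26, done 29, write 30
8) issue 28, read 29, done 31, write 32  <struct: AddU busy until I5 writes@27>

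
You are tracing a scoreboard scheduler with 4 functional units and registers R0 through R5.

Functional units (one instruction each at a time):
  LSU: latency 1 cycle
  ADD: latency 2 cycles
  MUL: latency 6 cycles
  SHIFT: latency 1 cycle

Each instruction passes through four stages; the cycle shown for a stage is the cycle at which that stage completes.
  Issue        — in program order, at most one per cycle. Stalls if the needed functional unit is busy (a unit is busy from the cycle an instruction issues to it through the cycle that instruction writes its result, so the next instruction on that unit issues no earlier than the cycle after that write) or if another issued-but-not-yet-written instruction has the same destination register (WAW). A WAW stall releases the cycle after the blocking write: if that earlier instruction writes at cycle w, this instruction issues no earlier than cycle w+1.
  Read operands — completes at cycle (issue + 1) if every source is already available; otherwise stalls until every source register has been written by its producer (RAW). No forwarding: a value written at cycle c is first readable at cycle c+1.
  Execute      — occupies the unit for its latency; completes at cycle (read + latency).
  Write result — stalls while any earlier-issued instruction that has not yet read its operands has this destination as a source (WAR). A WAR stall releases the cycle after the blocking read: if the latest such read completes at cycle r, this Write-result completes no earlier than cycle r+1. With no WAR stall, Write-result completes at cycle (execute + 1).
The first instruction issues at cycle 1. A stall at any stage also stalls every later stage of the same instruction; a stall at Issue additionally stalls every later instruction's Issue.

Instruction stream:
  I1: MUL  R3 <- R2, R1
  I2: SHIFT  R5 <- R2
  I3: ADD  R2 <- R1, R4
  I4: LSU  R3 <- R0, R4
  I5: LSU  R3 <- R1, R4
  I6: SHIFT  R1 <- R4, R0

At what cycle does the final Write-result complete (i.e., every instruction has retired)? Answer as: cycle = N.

cycle = 18

[1] issue I1 (MUL)
[2] I1 read-ops, issue I2 (SHIFT)
[3] I2 read-ops, issue I3 (ADD)
[4] I2 finished on SHIFT, I3 read-ops
[5] I2→R5
[6] I3 finished on ADD
[7] I3→R2
[8] I1 finished on MUL
[9] I1→R3
[10] issue I4 (LSU)
[11] I4 read-ops
[12] I4 finished on LSU
[13] I4→R3
[14] issue I5 (LSU)
[15] I5 read-ops, issue I6 (SHIFT)
[16] I5 finished on LSU, I6 read-ops
[17] I5→R3, I6 finished on SHIFT
[18] I6→R1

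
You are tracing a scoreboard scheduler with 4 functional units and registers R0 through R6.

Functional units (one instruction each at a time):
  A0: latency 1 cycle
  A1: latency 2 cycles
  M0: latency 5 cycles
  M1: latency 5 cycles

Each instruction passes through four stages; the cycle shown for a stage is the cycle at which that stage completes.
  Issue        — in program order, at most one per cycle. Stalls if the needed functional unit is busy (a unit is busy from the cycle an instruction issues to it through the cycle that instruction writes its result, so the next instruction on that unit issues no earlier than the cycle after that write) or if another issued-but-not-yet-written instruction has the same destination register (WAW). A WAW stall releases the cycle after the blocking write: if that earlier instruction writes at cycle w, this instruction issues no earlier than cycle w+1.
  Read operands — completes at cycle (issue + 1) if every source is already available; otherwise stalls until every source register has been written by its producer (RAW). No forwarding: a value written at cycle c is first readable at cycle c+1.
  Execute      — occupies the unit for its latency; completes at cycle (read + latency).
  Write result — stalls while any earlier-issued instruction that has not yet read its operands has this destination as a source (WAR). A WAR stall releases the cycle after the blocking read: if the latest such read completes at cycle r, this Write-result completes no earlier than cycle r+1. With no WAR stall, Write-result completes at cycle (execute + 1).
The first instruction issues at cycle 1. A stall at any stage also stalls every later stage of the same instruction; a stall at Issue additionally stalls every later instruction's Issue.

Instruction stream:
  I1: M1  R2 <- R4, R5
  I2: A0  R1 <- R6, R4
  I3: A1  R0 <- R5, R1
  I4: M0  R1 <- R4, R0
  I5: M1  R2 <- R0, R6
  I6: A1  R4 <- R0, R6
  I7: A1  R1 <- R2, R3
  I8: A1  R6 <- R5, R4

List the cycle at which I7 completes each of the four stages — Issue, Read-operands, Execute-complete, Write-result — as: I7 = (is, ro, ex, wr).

I7 = (17, 18, 20, 21)

cycle 1: I1→M1
cycle 2: I1 RO, I2→A0
cycle 3: I2 RO, I3→A1
cycle 4: I2 EX
cycle 5: I2 WR R1
cycle 6: I3 RO, I4→M0
cycle 7: I1 EX
cycle 8: I1 WR R2, I3 EX
cycle 9: I3 WR R0, I5→M1
cycle 10: I4 RO, I5 RO, I6→A1
cycle 11: I6 RO
cycle 13: I6 EX
cycle 14: I6 WR R4
cycle 15: I4 EX, I5 EX
cycle 16: I4 WR R1, I5 WR R2
cycle 17: I7→A1
cycle 18: I7 RO
cycle 20: I7 EX
cycle 21: I7 WR R1
cycle 22: I8→A1
cycle 23: I8 RO
cycle 25: I8 EX
cycle 26: I8 WR R6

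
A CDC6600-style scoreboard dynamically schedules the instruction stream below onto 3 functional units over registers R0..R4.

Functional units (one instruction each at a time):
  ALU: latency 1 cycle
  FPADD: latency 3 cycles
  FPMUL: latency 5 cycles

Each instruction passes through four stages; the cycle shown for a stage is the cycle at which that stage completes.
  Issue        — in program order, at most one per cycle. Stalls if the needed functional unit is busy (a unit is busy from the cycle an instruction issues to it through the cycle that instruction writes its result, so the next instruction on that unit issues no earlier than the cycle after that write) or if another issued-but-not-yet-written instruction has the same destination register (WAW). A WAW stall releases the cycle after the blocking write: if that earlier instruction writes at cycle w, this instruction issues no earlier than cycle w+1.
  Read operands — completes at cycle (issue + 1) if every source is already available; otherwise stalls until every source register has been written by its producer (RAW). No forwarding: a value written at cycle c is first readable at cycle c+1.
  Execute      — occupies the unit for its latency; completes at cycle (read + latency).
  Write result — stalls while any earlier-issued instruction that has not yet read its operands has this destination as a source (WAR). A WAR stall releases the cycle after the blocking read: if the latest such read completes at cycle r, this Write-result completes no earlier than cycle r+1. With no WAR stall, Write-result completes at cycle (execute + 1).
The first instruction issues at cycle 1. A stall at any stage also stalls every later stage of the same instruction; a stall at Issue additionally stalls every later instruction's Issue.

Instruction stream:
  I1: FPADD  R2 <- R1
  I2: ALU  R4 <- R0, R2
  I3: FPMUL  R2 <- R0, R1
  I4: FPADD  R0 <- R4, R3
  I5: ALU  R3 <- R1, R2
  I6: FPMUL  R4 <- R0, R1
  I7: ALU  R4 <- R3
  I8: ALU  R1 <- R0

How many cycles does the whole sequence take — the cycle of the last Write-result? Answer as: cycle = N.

c1: I1→FPADD
c2: I1 RO · I2→ALU
c5: I1 EX
c6: I1 WR R2
c7: I2 RO · I3→FPMUL
c8: I2 EX · I3 RO · I4→FPADD
c9: I2 WR R4
c10: I4 RO · I5→ALU
c13: I3 EX · I4 EX
c14: I3 WR R2 · I4 WR R0
c15: I5 RO · I6→FPMUL
c16: I5 EX · I6 RO
c17: I5 WR R3
c21: I6 EX
c22: I6 WR R4
c23: I7→ALU
c24: I7 RO
c25: I7 EX
c26: I7 WR R4
c27: I8→ALU
c28: I8 RO
c29: I8 EX
c30: I8 WR R1

cycle = 30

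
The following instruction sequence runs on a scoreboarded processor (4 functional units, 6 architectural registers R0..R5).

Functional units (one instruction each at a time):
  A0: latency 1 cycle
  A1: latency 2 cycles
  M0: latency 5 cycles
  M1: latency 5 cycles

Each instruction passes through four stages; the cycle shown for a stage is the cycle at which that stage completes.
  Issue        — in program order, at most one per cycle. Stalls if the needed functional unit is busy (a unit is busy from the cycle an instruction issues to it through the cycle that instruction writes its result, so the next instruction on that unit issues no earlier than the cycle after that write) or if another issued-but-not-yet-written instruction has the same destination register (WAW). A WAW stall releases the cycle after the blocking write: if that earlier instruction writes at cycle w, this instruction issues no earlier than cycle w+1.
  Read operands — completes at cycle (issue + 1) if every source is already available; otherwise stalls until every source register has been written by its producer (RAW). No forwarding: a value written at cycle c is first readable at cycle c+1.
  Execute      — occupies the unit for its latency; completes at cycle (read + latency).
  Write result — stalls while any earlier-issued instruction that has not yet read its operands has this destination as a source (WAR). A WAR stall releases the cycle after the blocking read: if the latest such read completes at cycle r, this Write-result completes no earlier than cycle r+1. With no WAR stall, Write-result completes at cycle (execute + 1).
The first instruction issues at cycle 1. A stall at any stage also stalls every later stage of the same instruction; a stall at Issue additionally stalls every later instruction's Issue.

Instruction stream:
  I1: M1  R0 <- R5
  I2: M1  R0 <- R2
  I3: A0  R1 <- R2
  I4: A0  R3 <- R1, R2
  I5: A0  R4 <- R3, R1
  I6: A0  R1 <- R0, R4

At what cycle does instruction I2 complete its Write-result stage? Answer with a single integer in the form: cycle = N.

cycle = 16

  I1 | 1 | 2 | 7 | 8
  I2 | 9 | 10 | 15 | 16   struct: M1 busy until I1 writes@8
  I3 | 10 | 11 | 12 | 13
  I4 | 14 | 15 | 16 | 17   struct: A0 busy until I3 writes@13
  I5 | 18 | 19 | 20 | 21   struct: A0 busy until I4 writes@17
  I6 | 22 | 23 | 24 | 25   struct: A0 busy until I5 writes@21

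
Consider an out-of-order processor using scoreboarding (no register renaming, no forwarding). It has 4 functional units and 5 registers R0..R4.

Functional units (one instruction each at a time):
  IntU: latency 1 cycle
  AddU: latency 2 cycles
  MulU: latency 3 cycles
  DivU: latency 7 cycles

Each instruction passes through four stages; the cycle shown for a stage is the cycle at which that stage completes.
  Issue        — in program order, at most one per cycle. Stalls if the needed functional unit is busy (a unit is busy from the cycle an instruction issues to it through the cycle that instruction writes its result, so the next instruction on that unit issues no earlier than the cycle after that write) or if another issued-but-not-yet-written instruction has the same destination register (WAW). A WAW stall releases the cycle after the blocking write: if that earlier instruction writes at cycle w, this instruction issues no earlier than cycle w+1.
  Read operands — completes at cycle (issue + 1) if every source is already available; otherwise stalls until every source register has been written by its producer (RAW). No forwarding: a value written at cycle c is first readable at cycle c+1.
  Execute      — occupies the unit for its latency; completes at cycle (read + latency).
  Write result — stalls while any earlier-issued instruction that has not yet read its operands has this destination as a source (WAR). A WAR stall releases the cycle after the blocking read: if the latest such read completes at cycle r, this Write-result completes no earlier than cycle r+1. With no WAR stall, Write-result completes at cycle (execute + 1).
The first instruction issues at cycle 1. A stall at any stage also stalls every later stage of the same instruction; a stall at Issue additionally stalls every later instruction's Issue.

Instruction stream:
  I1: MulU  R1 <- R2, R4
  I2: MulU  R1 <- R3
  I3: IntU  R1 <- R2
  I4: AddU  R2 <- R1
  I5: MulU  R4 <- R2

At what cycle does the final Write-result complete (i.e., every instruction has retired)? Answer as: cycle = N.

cycle = 25

[1] issue I1 (MulU)
[2] I1 read-ops
[5] I1 finished on MulU
[6] I1→R1
[7] issue I2 (MulU)
[8] I2 read-ops
[11] I2 finished on MulU
[12] I2→R1
[13] issue I3 (IntU)
[14] I3 read-ops · issue I4 (AddU)
[15] I3 finished on IntU · issue I5 (MulU)
[16] I3→R1
[17] I4 read-ops
[19] I4 finished on AddU
[20] I4→R2
[21] I5 read-ops
[24] I5 finished on MulU
[25] I5→R4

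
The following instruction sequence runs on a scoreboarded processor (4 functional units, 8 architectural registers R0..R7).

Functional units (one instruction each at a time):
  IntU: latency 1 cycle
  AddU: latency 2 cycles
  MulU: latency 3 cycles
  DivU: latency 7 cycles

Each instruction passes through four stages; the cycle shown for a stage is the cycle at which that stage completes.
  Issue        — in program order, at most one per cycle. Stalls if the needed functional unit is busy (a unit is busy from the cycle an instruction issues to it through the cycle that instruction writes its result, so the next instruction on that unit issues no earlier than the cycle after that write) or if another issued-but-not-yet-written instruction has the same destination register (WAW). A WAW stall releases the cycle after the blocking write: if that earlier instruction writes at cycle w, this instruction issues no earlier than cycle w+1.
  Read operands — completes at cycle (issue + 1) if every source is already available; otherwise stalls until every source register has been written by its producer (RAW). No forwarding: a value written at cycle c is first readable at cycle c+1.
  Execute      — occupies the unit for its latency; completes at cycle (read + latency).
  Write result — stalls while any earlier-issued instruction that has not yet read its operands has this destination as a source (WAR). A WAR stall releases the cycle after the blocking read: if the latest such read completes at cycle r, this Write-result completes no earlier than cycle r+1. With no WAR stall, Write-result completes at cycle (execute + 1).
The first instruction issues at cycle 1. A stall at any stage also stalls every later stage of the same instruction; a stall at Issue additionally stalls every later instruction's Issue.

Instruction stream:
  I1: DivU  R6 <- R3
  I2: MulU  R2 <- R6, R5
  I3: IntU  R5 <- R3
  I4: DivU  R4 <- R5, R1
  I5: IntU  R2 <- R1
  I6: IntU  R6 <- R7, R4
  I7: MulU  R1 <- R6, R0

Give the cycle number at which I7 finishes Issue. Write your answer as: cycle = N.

  I1 | 1 | 2 | 9 | 10
  I2 | 2 | 11 | 14 | 15   RAW R6: wait I1 write@10
  I3 | 3 | 4 | 5 | 12   WAR R5: wait I2 read@11
  I4 | 11 | 13 | 20 | 21   struct: DivU busy until I1 writes@10 · RAW R5: wait I3 write@12
  I5 | 16 | 17 | 18 | 19   WAW R2: wait I2 write@15
  I6 | 20 | 22 | 23 | 24   struct: IntU busy until I5 writes@19 · RAW R4: wait I4 write@21
  I7 | 21 | 25 | 28 | 29   RAW R6: wait I6 write@24

cycle = 21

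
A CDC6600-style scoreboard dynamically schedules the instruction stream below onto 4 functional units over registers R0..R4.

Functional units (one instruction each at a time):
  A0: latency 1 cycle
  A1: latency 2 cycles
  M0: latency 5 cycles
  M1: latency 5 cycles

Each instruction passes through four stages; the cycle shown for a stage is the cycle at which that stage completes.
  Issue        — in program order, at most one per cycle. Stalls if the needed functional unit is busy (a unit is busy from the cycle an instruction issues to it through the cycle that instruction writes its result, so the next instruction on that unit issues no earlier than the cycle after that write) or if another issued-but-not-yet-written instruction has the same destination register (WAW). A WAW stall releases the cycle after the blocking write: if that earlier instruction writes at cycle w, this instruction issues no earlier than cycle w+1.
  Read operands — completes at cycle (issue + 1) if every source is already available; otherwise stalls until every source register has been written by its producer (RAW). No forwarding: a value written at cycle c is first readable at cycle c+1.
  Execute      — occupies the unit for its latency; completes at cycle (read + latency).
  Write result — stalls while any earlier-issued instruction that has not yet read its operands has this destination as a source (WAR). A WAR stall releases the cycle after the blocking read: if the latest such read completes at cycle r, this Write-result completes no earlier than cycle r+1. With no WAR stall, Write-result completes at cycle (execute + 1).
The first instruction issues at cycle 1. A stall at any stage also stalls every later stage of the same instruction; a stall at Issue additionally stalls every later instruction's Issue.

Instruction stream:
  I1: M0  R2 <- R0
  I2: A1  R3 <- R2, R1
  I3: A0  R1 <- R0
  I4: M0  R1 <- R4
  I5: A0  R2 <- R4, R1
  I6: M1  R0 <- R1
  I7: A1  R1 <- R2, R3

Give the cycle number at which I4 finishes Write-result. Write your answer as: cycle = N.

cycle = 18

t=1  issue I1 (M0)
t=2  I1 read-ops; issue I2 (A1)
t=3  issue I3 (A0)
t=4  I3 read-ops
t=5  I3 finished on A0
t=7  I1 finished on M0
t=8  I1→R2
t=9  I2 read-ops
t=10  I3→R1
t=11  I2 finished on A1; issue I4 (M0)
t=12  I2→R3; I4 read-ops; issue I5 (A0)
t=13  issue I6 (M1)
t=17  I4 finished on M0
t=18  I4→R1
t=19  I5 read-ops; I6 read-ops; issue I7 (A1)
t=20  I5 finished on A0
t=21  I5→R2
t=22  I7 read-ops
t=24  I6 finished on M1; I7 finished on A1
t=25  I6→R0; I7→R1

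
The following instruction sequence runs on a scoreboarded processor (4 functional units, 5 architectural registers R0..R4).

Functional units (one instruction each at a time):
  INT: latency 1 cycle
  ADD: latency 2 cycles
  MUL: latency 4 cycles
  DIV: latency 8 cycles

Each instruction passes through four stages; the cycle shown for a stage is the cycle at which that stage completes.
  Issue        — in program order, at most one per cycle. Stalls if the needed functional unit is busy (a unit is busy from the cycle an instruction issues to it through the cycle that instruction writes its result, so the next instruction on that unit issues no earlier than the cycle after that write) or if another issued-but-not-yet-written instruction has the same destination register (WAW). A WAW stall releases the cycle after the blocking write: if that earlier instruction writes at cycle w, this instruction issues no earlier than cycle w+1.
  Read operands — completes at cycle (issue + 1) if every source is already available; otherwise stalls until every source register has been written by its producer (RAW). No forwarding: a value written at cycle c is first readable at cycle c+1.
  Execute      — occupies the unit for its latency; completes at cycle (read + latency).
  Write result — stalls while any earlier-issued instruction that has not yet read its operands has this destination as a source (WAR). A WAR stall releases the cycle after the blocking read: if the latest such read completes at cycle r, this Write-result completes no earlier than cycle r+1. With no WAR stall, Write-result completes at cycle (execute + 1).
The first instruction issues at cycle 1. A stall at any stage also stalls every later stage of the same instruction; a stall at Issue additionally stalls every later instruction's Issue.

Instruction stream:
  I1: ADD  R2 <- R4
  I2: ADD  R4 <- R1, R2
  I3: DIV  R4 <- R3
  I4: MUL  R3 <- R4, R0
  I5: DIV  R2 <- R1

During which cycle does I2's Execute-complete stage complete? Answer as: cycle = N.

I1 -> (1, 2, 4, 5)
I2 -> (6, 7, 9, 10)  // struct: ADD busy until I1 writes@5
I3 -> (11, 12, 20, 21)  // WAW R4: wait I2 write@10
I4 -> (12, 22, 26, 27)  // RAW R4: wait I3 write@21
I5 -> (22, 23, 31, 32)  // struct: DIV busy until I3 writes@21

cycle = 9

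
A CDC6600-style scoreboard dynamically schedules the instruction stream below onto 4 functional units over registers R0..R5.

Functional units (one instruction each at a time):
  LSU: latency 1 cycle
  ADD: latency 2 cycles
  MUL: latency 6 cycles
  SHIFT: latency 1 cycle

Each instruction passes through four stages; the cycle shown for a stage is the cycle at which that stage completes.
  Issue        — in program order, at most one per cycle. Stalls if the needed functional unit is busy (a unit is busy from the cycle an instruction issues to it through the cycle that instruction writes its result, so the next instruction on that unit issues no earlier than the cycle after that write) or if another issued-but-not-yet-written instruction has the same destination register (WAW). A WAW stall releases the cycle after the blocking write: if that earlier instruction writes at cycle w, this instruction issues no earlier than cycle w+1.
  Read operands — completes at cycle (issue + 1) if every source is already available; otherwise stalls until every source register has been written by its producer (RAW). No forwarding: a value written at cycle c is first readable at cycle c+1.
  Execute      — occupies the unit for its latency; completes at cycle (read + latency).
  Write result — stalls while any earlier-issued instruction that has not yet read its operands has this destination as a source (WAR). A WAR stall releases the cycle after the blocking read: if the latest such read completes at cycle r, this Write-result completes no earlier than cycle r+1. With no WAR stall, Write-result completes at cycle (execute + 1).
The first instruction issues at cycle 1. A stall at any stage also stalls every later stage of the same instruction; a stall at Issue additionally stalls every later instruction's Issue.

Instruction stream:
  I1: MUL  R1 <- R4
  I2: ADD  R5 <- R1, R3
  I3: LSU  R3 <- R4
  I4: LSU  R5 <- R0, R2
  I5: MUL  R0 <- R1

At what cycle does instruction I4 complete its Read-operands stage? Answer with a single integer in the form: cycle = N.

I1  is:1  ro:2  ex:8  wr:9
I2  is:2  ro:10  ex:12  wr:13  — RAW R1: wait I1 write@9
I3  is:3  ro:4  ex:5  wr:11  — WAR R3: wait I2 read@10
I4  is:14  ro:15  ex:16  wr:17  — WAW R5: wait I2 write@13
I5  is:15  ro:16  ex:22  wr:23

cycle = 15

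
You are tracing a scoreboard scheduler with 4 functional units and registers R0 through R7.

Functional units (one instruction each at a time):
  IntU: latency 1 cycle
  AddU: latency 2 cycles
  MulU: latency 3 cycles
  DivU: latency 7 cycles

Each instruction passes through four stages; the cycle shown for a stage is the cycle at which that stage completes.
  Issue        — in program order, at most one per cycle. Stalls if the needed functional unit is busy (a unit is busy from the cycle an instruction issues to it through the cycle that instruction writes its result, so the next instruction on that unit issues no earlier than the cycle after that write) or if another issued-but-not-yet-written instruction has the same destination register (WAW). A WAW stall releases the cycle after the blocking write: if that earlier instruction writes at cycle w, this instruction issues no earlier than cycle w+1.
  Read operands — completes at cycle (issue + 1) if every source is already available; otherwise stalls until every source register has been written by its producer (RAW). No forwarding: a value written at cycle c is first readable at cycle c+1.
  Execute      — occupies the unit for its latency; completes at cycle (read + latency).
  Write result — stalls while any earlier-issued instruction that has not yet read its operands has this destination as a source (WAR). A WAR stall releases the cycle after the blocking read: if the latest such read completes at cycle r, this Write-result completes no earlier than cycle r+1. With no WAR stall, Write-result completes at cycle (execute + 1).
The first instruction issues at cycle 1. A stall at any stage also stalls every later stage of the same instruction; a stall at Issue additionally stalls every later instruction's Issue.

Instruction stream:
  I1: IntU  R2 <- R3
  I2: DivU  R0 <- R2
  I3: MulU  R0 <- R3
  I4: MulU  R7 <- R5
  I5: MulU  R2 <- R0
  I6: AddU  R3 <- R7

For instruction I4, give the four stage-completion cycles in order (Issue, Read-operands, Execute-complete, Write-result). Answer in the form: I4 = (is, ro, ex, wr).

I4 = (20, 21, 24, 25)

I1 -> (1, 2, 3, 4)
I2 -> (2, 5, 12, 13)  // RAW R2: wait I1 write@4
I3 -> (14, 15, 18, 19)  // WAW R0: wait I2 write@13
I4 -> (20, 21, 24, 25)  // struct: MulU busy until I3 writes@19
I5 -> (26, 27, 30, 31)  // struct: MulU busy until I4 writes@25
I6 -> (27, 28, 30, 31)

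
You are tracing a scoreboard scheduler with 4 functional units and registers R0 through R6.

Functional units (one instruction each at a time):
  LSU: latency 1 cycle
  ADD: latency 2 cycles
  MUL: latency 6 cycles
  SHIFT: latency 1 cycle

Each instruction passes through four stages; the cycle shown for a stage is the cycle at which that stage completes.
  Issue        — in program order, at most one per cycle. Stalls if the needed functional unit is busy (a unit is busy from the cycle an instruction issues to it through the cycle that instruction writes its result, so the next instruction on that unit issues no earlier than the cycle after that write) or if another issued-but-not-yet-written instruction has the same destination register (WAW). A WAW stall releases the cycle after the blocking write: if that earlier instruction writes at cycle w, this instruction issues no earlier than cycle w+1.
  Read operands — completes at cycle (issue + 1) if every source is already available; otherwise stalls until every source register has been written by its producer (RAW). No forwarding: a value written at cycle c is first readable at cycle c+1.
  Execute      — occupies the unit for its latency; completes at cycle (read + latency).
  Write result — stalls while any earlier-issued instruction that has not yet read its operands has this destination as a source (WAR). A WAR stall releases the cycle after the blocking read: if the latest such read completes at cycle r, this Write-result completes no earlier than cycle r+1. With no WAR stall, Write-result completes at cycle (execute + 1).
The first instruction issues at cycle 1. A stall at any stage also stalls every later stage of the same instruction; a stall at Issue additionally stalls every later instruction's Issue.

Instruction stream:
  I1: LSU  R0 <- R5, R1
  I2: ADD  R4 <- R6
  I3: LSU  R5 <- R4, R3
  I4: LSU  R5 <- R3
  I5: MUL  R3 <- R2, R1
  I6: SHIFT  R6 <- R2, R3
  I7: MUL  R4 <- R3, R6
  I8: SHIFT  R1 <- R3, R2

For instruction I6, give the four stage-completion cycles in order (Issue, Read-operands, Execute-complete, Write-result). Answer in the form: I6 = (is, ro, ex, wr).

I6 = (12, 20, 21, 22)

t=1  I1→LSU
t=2  I1 RO | I2→ADD
t=3  I1 EX | I2 RO
t=4  I1 WR R0
t=5  I2 EX | I3→LSU
t=6  I2 WR R4
t=7  I3 RO
t=8  I3 EX
t=9  I3 WR R5
t=10  I4→LSU
t=11  I4 RO | I5→MUL
t=12  I4 EX | I5 RO | I6→SHIFT
t=13  I4 WR R5
t=18  I5 EX
t=19  I5 WR R3
t=20  I6 RO | I7→MUL
t=21  I6 EX
t=22  I6 WR R6
t=23  I7 RO | I8→SHIFT
t=24  I8 RO
t=25  I8 EX
t=26  I8 WR R1
t=29  I7 EX
t=30  I7 WR R4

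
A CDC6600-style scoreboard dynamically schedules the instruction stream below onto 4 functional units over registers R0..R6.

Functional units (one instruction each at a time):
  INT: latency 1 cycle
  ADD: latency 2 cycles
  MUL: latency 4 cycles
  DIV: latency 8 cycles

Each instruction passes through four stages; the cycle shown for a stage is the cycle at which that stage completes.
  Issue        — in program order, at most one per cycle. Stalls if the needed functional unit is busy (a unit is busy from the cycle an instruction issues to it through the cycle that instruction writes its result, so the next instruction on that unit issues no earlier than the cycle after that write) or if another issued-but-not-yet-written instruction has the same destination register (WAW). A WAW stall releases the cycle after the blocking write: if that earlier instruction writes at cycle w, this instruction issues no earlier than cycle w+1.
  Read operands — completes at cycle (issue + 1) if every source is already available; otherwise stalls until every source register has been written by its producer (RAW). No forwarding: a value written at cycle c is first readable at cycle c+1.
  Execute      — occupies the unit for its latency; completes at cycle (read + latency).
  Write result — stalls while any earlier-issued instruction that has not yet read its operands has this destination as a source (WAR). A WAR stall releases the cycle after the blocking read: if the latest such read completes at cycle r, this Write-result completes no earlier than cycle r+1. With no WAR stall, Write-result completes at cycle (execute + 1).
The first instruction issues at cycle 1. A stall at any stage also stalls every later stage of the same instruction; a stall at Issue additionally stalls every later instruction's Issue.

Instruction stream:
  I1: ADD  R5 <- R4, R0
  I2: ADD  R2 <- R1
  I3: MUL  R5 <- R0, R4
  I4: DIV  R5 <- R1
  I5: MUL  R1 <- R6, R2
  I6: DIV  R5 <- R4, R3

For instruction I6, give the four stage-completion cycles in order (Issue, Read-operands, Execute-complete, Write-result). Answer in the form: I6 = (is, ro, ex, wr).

cycle 1: I1 dispatched to ADD
cycle 2: I1 operands ready
cycle 4: I1 complete
cycle 5: R5←I1
cycle 6: I2 dispatched to ADD
cycle 7: I2 operands ready · I3 dispatched to MUL
cycle 8: I3 operands ready
cycle 9: I2 complete
cycle 10: R2←I2
cycle 12: I3 complete
cycle 13: R5←I3
cycle 14: I4 dispatched to DIV
cycle 15: I4 operands ready · I5 dispatched to MUL
cycle 16: I5 operands ready
cycle 20: I5 complete
cycle 21: R1←I5
cycle 23: I4 complete
cycle 24: R5←I4
cycle 25: I6 dispatched to DIV
cycle 26: I6 operands ready
cycle 34: I6 complete
cycle 35: R5←I6

I6 = (25, 26, 34, 35)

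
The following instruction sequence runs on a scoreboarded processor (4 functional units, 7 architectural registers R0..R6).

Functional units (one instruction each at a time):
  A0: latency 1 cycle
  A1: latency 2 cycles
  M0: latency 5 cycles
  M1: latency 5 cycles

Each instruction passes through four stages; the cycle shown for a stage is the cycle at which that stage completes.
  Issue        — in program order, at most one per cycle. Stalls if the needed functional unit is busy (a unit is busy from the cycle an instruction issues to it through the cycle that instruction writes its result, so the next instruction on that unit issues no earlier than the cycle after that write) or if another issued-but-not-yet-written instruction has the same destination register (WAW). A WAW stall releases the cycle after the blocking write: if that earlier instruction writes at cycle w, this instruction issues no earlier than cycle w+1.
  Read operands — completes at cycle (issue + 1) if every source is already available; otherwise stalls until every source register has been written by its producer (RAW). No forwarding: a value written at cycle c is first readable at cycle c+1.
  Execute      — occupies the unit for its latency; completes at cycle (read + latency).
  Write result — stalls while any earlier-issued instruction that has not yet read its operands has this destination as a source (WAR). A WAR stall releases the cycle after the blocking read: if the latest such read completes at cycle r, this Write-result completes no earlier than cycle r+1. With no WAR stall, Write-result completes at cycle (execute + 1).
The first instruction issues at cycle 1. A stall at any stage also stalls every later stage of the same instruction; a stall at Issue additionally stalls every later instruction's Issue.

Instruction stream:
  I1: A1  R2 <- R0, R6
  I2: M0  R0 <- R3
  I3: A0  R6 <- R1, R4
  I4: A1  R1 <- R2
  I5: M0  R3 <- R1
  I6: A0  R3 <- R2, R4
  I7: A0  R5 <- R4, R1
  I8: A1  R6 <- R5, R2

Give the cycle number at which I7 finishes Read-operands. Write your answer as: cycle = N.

cycle = 23

cycle 1: I1→A1
cycle 2: I1 RO · I2→M0
cycle 3: I2 RO · I3→A0
cycle 4: I1 EX · I3 RO
cycle 5: I1 WR R2 · I3 EX
cycle 6: I3 WR R6 · I4→A1
cycle 7: I4 RO
cycle 8: I2 EX
cycle 9: I2 WR R0 · I4 EX
cycle 10: I4 WR R1 · I5→M0
cycle 11: I5 RO
cycle 16: I5 EX
cycle 17: I5 WR R3
cycle 18: I6→A0
cycle 19: I6 RO
cycle 20: I6 EX
cycle 21: I6 WR R3
cycle 22: I7→A0
cycle 23: I7 RO · I8→A1
cycle 24: I7 EX
cycle 25: I7 WR R5
cycle 26: I8 RO
cycle 28: I8 EX
cycle 29: I8 WR R6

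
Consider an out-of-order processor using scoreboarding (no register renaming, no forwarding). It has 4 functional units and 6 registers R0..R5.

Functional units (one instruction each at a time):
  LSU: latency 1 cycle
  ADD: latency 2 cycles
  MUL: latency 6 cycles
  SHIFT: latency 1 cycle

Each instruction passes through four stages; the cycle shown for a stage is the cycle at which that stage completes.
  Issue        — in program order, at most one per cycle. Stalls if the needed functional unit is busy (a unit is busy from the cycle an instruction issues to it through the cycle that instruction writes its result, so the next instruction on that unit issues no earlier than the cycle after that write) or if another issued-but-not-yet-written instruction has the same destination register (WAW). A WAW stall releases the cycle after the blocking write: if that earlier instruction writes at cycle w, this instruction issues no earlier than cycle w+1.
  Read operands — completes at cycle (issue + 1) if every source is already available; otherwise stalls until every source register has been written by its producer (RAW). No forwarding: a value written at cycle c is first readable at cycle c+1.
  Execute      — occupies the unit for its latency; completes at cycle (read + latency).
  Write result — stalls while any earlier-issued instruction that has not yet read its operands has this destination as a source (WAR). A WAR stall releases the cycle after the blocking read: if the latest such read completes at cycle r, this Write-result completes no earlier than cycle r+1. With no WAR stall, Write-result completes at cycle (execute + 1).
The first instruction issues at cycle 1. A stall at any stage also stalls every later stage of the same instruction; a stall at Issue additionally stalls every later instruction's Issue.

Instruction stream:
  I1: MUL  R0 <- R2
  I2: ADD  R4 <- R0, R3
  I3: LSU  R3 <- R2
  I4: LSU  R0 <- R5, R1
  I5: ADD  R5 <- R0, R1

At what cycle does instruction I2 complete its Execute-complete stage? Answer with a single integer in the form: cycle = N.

cycle = 12

[I1] 1/2/8/9
[I2] 2/10/12/13  (RAW R0: wait I1 write@9)
[I3] 3/4/5/11  (WAR R3: wait I2 read@10)
[I4] 12/13/14/15  (struct: LSU busy until I3 writes@11)
[I5] 14/16/18/19  (struct: ADD busy until I2 writes@13; RAW R0: wait I4 write@15)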